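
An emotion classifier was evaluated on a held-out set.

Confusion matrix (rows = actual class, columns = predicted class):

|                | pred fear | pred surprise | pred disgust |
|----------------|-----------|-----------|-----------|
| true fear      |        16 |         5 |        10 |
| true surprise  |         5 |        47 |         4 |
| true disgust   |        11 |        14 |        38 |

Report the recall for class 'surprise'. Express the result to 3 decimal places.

0.839

One-vs-rest for 'surprise': TP = diagonal; FP = other classes predicted 'surprise'; FN = 'surprise' predicted as other.
recall = TP/(TP+FN).
surprise: TP=47, FN=5+4=9 → 47/56 = 0.8393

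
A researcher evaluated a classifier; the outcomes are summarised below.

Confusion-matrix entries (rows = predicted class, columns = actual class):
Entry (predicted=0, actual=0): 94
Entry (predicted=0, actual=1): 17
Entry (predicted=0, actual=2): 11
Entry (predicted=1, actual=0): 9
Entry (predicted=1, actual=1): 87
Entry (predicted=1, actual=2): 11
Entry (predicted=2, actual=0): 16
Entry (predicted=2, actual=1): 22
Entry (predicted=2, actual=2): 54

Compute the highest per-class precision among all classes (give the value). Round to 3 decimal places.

0.813

Per-class precision (TP/(TP+FP)):
  0: TP=94, FP=17+11=28 → 94/122 = 0.7705
  1: TP=87, FP=9+11=20 → 87/107 = 0.8131
  2: TP=54, FP=16+22=38 → 54/92 = 0.5870
Highest is class '1' with precision = 0.813.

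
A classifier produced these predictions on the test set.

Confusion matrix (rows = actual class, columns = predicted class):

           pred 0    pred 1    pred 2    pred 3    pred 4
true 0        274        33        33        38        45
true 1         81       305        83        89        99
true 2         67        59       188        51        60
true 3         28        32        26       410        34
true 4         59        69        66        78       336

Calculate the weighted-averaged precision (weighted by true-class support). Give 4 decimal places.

Per-class precision (TP/(TP+FP)):
  0: TP=274, FP=81+67+28+59=235 → 274/509 = 0.53831
  1: TP=305, FP=33+59+32+69=193 → 305/498 = 0.61245
  2: TP=188, FP=33+83+26+66=208 → 188/396 = 0.47475
  3: TP=410, FP=38+89+51+78=256 → 410/666 = 0.61562
  4: TP=336, FP=45+99+60+34=238 → 336/574 = 0.58537
Weighted-precision = Σ (supportᵢ/N)·precisionᵢ with N=2643: (423/2643)·0.53831 + (657/2643)·0.61245 + (425/2643)·0.47475 + (530/2643)·0.61562 + (608/2643)·0.58537 = 0.5728

0.5728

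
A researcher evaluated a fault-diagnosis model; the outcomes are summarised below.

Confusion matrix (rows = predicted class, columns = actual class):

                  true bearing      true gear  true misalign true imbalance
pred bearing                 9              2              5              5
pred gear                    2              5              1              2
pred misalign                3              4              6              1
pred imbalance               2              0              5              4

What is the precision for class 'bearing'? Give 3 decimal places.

0.429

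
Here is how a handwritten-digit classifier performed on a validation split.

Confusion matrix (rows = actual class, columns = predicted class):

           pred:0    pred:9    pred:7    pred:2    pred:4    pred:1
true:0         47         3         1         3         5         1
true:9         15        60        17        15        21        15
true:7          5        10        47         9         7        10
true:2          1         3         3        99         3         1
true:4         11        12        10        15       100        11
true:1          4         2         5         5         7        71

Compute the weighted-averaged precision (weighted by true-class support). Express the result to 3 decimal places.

0.652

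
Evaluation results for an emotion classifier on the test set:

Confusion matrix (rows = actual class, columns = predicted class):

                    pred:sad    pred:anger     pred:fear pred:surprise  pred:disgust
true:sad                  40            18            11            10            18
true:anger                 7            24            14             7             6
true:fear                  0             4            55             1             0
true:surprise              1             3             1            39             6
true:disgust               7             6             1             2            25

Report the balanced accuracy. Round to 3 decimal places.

0.627

Balanced accuracy = mean of per-class recall.
  sad: recall = 40/97 = 0.4124
  anger: recall = 24/58 = 0.4138
  fear: recall = 55/60 = 0.9167
  surprise: recall = 39/50 = 0.7800
  disgust: recall = 25/41 = 0.6098
Mean = (0.4124 + 0.4138 + 0.9167 + 0.7800 + 0.6098) / 5 = 0.627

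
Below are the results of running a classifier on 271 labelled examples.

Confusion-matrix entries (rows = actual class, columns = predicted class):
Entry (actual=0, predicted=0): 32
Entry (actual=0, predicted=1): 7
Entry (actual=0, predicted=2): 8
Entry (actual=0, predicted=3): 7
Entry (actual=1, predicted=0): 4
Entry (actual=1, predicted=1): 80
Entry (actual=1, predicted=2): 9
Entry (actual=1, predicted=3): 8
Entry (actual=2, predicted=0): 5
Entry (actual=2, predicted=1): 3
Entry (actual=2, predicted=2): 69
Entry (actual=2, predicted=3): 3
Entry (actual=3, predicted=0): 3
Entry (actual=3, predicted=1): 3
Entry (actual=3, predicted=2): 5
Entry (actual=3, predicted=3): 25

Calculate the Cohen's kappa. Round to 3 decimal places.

0.667

Observed agreement pₒ = trace/N = 206/271 = 0.7601
Expected agreement pₑ = Σ (rowᵢ·colᵢ)/N² = (54·44 + 101·93 + 80·91 + 36·43)/271² = 0.2805
κ = (pₒ − pₑ)/(1 − pₑ) = (0.7601 − 0.2805)/(1 − 0.2805) = 0.667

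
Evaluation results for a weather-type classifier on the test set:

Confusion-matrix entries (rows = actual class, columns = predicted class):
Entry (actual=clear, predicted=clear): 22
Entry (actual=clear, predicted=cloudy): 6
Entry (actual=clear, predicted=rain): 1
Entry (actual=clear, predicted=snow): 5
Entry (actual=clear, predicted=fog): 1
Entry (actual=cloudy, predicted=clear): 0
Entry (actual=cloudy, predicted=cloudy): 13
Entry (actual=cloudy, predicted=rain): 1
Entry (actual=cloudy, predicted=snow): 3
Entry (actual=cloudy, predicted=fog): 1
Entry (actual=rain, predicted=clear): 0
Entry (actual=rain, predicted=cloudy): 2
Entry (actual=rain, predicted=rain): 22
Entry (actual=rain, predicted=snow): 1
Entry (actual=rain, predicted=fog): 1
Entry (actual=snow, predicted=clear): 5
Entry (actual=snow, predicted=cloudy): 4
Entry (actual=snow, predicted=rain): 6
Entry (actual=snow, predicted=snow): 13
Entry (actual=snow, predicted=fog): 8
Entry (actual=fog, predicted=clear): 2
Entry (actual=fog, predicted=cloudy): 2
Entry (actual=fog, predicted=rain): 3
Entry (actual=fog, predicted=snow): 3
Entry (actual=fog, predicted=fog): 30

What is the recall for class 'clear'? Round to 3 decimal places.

0.629

Treat 'clear' as positive and all other classes as negative.
recall = TP/(TP+FN).
clear: TP=22, FN=6+1+5+1=13 → 22/35 = 0.6286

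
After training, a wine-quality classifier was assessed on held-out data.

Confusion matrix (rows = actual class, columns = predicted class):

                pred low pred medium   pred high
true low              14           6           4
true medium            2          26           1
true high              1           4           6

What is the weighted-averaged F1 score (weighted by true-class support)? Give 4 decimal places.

0.7123

Per-class F1 score (2·TP/(2·TP+FP+FN)):
  low: TP=14, FP=2+1=3, FN=6+4=10 → 28/41 = 0.68293
  medium: TP=26, FP=6+4=10, FN=2+1=3 → 52/65 = 0.80000
  high: TP=6, FP=4+1=5, FN=1+4=5 → 12/22 = 0.54545
Weighted-F1 score = Σ (supportᵢ/N)·F1 scoreᵢ with N=64: (24/64)·0.68293 + (29/64)·0.80000 + (11/64)·0.54545 = 0.7123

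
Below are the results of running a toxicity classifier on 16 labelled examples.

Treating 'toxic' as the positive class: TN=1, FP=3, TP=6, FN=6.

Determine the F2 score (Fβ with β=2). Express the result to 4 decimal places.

0.5263

Fβ = (1+β²)·TP / ((1+β²)·TP + β²·FN + FP), with β²=4
= 5·6 / (5·6 + 4·6 + 3) = 0.5263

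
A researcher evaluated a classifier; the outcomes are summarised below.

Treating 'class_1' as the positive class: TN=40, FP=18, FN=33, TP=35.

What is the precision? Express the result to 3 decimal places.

0.660

Precision = TP/(TP+FP) = 35/(35+18) = 35/53 = 0.660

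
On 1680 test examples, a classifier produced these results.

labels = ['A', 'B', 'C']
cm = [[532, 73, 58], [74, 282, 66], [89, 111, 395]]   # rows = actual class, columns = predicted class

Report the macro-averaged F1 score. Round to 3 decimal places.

Per-class F1 score (2·TP/(2·TP+FP+FN)):
  A: TP=532, FP=74+89=163, FN=73+58=131 → 1064/1358 = 0.7835
  B: TP=282, FP=73+111=184, FN=74+66=140 → 564/888 = 0.6351
  C: TP=395, FP=58+66=124, FN=89+111=200 → 790/1114 = 0.7092
Macro-F1 score = mean = (0.7835 + 0.6351 + 0.7092) / 3 = 0.709

0.709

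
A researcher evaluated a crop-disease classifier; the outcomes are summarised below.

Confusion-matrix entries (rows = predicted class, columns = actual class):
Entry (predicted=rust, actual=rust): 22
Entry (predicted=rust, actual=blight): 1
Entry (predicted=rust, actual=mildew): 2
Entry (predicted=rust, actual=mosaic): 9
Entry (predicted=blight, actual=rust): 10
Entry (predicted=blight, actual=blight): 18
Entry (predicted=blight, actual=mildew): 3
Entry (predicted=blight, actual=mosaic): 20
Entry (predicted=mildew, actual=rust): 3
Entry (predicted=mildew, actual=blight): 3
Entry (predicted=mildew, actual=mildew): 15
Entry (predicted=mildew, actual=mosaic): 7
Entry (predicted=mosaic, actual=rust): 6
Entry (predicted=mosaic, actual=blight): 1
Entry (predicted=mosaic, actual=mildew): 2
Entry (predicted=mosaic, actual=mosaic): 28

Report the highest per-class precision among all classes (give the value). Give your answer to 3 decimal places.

0.757

Per-class precision (TP/(TP+FP)):
  rust: TP=22, FP=1+2+9=12 → 22/34 = 0.6471
  blight: TP=18, FP=10+3+20=33 → 18/51 = 0.3529
  mildew: TP=15, FP=3+3+7=13 → 15/28 = 0.5357
  mosaic: TP=28, FP=6+1+2=9 → 28/37 = 0.7568
Highest is class 'mosaic' with precision = 0.757.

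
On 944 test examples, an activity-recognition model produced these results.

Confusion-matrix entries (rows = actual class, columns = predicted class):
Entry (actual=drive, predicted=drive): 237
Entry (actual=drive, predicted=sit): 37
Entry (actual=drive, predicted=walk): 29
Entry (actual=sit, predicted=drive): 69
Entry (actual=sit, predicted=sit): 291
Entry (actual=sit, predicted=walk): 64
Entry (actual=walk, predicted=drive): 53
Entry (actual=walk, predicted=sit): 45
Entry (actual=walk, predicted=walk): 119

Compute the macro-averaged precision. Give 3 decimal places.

0.667

Per-class precision (TP/(TP+FP)):
  drive: TP=237, FP=69+53=122 → 237/359 = 0.6602
  sit: TP=291, FP=37+45=82 → 291/373 = 0.7802
  walk: TP=119, FP=29+64=93 → 119/212 = 0.5613
Macro-precision = mean = (0.6602 + 0.7802 + 0.5613) / 3 = 0.667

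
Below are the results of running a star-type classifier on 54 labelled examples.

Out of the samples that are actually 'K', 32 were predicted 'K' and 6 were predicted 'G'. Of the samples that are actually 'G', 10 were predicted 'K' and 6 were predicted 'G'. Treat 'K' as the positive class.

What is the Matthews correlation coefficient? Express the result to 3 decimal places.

0.238

MCC = (TP·TN − FP·FN) / √((TP+FP)(TP+FN)(TN+FP)(TN+FN))
Numerator = 32·6 − 10·6 = 132
Denominator = √(42·38·16·12) = √306432 = 553.5630
MCC = 132 / 553.5630 = 0.238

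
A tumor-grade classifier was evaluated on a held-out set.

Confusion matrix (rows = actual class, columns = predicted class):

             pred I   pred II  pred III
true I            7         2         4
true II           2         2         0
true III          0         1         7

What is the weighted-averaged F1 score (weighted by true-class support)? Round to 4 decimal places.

Per-class F1 score (2·TP/(2·TP+FP+FN)):
  I: TP=7, FP=2+0=2, FN=2+4=6 → 14/22 = 0.63636
  II: TP=2, FP=2+1=3, FN=2+0=2 → 4/9 = 0.44444
  III: TP=7, FP=4+0=4, FN=0+1=1 → 14/19 = 0.73684
Weighted-F1 score = Σ (supportᵢ/N)·F1 scoreᵢ with N=25: (13/25)·0.63636 + (4/25)·0.44444 + (8/25)·0.73684 = 0.6378

0.6378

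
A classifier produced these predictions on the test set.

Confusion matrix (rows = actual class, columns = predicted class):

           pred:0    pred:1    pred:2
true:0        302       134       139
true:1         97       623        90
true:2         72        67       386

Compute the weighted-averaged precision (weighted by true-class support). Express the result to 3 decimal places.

Per-class precision (TP/(TP+FP)):
  0: TP=302, FP=97+72=169 → 302/471 = 0.6412
  1: TP=623, FP=134+67=201 → 623/824 = 0.7561
  2: TP=386, FP=139+90=229 → 386/615 = 0.6276
Weighted-precision = Σ (supportᵢ/N)·precisionᵢ with N=1910: (575/1910)·0.6412 + (810/1910)·0.7561 + (525/1910)·0.6276 = 0.686

0.686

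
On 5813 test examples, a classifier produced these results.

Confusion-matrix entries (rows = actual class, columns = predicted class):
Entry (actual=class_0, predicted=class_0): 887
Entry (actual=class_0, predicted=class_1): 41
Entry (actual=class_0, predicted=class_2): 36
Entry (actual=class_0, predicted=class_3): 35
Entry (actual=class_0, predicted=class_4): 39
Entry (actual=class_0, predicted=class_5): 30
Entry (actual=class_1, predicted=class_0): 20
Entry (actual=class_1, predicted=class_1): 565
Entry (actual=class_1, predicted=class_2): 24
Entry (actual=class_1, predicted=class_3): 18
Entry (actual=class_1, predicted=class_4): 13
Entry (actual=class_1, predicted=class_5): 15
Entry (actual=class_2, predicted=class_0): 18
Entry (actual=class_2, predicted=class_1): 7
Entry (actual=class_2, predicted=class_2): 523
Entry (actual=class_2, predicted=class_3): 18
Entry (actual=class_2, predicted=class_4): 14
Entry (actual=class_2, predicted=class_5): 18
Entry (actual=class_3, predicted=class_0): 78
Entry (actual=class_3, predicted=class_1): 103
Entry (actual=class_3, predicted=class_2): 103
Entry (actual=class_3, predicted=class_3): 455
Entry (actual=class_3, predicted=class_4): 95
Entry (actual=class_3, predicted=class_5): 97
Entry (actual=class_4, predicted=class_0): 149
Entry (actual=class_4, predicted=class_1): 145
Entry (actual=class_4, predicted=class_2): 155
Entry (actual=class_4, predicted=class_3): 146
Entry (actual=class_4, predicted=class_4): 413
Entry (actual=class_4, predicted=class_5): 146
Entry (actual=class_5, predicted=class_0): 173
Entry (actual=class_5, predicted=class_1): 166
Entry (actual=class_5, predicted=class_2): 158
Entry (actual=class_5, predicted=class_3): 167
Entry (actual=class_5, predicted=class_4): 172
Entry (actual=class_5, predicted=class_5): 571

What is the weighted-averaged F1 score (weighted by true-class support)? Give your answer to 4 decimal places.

Per-class F1 score (2·TP/(2·TP+FP+FN)):
  class_0: TP=887, FP=20+18+78+149+173=438, FN=41+36+35+39+30=181 → 1774/2393 = 0.74133
  class_1: TP=565, FP=41+7+103+145+166=462, FN=20+24+18+13+15=90 → 1130/1682 = 0.67182
  class_2: TP=523, FP=36+24+103+155+158=476, FN=18+7+18+14+18=75 → 1046/1597 = 0.65498
  class_3: TP=455, FP=35+18+18+146+167=384, FN=78+103+103+95+97=476 → 910/1770 = 0.51412
  class_4: TP=413, FP=39+13+14+95+172=333, FN=149+145+155+146+146=741 → 826/1900 = 0.43474
  class_5: TP=571, FP=30+15+18+97+146=306, FN=173+166+158+167+172=836 → 1142/2284 = 0.50000
Weighted-F1 score = Σ (supportᵢ/N)·F1 scoreᵢ with N=5813: (1068/5813)·0.74133 + (655/5813)·0.67182 + (598/5813)·0.65498 + (931/5813)·0.51412 + (1154/5813)·0.43474 + (1407/5813)·0.50000 = 0.5689

0.5689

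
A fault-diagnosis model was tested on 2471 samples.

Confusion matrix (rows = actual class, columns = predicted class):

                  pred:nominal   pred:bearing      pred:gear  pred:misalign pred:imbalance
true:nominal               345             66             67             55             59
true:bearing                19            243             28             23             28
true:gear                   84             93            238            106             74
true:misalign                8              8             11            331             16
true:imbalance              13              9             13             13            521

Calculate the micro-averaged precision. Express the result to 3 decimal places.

Micro-averaging pools counts across classes: ΣTP=1678, ΣFP=793, ΣFN=793.
Micro-precision = TP/(TP+FP) on pooled counts = 0.679 (equals overall accuracy in single-label multiclass).

0.679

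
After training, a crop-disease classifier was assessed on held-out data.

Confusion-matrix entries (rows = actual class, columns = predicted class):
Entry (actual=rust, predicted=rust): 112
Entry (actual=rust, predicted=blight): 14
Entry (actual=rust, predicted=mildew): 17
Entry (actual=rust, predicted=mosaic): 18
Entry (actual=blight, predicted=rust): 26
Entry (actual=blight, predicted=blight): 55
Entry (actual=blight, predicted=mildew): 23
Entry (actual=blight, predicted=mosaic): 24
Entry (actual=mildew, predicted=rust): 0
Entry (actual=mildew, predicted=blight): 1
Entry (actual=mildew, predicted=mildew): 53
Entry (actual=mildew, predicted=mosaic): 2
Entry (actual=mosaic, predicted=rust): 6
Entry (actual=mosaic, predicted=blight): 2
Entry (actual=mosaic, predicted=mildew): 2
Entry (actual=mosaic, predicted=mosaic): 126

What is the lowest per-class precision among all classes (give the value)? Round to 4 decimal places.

Per-class precision (TP/(TP+FP)):
  rust: TP=112, FP=26+0+6=32 → 112/144 = 0.77778
  blight: TP=55, FP=14+1+2=17 → 55/72 = 0.76389
  mildew: TP=53, FP=17+23+2=42 → 53/95 = 0.55789
  mosaic: TP=126, FP=18+24+2=44 → 126/170 = 0.74118
Lowest is class 'mildew' with precision = 0.5579.

0.5579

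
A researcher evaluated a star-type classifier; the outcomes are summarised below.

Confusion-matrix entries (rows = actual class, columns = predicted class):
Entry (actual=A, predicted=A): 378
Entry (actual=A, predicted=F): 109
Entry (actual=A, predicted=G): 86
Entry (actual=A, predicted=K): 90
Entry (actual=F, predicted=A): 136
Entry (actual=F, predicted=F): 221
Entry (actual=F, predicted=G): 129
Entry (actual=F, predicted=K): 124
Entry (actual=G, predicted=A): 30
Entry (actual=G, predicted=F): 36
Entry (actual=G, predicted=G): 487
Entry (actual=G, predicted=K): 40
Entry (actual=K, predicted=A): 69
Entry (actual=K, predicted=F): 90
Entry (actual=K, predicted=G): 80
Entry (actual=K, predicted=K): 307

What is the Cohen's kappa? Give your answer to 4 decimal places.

Observed agreement pₒ = trace/N = 1393/2412 = 0.57753
Expected agreement pₑ = Σ (rowᵢ·colᵢ)/N² = (663·613 + 610·456 + 593·782 + 546·561)/2412² = 0.25003
κ = (pₒ − pₑ)/(1 − pₑ) = (0.57753 − 0.25003)/(1 − 0.25003) = 0.4367

0.4367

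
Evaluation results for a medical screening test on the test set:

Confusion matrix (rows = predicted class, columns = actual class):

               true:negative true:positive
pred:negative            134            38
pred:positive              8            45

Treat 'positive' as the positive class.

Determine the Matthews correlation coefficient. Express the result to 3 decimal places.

MCC = (TP·TN − FP·FN) / √((TP+FP)(TP+FN)(TN+FP)(TN+FN))
Numerator = 45·134 − 8·38 = 5726
Denominator = √(53·83·142·172) = √107441176 = 10365.3835
MCC = 5726 / 10365.3835 = 0.552

0.552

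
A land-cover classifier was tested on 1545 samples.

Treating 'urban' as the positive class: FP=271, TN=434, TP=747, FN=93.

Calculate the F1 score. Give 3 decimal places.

Precision = TP/(TP+FP) = 747/1018 = 0.7338
Recall = TP/(TP+FN) = 747/840 = 0.8893
F1 = 2·TP/(2·TP+FP+FN) = 1494/1858 = 0.804

0.804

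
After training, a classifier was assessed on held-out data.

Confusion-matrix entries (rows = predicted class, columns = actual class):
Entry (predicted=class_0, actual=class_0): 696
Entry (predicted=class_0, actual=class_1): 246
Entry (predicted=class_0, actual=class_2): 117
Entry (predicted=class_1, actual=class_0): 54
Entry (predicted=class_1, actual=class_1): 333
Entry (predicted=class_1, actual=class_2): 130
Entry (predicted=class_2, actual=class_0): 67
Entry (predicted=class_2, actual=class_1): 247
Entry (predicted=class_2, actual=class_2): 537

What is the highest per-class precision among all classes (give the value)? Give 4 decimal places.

0.6572

Per-class precision (TP/(TP+FP)):
  class_0: TP=696, FP=246+117=363 → 696/1059 = 0.65722
  class_1: TP=333, FP=54+130=184 → 333/517 = 0.64410
  class_2: TP=537, FP=67+247=314 → 537/851 = 0.63102
Highest is class 'class_0' with precision = 0.6572.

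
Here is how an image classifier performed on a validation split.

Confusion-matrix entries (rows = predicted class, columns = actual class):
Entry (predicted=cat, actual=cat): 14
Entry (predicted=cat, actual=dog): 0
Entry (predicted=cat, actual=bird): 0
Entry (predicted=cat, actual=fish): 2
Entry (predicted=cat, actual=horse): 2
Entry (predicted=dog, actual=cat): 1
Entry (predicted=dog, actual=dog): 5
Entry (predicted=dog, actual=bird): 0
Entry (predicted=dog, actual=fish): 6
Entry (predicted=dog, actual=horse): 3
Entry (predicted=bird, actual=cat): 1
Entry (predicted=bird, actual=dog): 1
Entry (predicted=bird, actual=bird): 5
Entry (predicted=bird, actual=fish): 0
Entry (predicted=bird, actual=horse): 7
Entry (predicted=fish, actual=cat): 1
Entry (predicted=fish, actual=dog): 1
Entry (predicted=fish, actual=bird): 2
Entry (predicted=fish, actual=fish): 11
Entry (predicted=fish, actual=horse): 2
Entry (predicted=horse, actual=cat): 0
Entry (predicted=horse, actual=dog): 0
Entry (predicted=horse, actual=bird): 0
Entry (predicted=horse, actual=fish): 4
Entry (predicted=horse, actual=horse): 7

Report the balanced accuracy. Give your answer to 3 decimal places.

Balanced accuracy = mean of per-class recall.
  cat: recall = 14/17 = 0.8235
  dog: recall = 5/7 = 0.7143
  bird: recall = 5/7 = 0.7143
  fish: recall = 11/23 = 0.4783
  horse: recall = 7/21 = 0.3333
Mean = (0.8235 + 0.7143 + 0.7143 + 0.4783 + 0.3333) / 5 = 0.613

0.613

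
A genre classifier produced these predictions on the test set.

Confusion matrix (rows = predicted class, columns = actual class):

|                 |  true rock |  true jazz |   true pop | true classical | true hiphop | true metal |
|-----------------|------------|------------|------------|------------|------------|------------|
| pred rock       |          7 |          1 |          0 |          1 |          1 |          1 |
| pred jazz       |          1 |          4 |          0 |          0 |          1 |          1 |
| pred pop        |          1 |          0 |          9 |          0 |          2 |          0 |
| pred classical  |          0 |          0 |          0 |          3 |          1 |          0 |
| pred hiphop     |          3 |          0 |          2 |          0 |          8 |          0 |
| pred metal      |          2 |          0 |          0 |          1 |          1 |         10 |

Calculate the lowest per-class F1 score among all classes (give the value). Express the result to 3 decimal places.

0.560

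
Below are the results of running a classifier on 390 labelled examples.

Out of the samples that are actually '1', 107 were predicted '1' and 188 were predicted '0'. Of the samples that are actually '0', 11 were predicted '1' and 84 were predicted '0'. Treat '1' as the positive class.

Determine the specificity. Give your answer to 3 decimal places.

Specificity = TN/(TN+FP) = 84/(84+11) = 0.884

0.884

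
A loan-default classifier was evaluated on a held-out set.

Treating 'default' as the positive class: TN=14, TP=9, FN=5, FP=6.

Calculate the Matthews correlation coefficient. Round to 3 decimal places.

0.340

MCC = (TP·TN − FP·FN) / √((TP+FP)(TP+FN)(TN+FP)(TN+FN))
Numerator = 9·14 − 6·5 = 96
Denominator = √(15·14·20·19) = √79800 = 282.4889
MCC = 96 / 282.4889 = 0.340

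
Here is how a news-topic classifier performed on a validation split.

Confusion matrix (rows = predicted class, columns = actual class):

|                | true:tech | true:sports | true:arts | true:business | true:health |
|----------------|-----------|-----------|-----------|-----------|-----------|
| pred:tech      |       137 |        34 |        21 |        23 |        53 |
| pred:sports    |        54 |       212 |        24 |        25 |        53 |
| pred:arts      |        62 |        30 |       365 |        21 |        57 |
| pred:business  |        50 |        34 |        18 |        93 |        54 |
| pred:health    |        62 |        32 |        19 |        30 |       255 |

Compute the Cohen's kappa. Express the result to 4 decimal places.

Observed agreement pₒ = trace/N = 1062/1818 = 0.58416
Expected agreement pₑ = Σ (rowᵢ·colᵢ)/N² = (365·268 + 342·368 + 447·535 + 192·249 + 472·398)/1818² = 0.21133
κ = (pₒ − pₑ)/(1 − pₑ) = (0.58416 − 0.21133)/(1 − 0.21133) = 0.4727

0.4727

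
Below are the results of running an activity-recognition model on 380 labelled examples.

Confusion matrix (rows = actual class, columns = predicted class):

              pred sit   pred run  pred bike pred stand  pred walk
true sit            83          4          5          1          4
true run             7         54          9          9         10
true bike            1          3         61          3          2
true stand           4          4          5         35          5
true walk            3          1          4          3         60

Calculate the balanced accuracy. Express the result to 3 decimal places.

0.768

Balanced accuracy = mean of per-class recall.
  sit: recall = 83/97 = 0.8557
  run: recall = 54/89 = 0.6067
  bike: recall = 61/70 = 0.8714
  stand: recall = 35/53 = 0.6604
  walk: recall = 60/71 = 0.8451
Mean = (0.8557 + 0.6067 + 0.8714 + 0.6604 + 0.8451) / 5 = 0.768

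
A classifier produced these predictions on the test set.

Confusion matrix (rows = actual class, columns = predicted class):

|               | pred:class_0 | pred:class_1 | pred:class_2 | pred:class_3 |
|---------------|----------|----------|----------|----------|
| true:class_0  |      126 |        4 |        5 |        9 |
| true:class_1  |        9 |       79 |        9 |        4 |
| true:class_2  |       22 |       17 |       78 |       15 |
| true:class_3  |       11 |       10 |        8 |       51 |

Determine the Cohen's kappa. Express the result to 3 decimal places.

Observed agreement pₒ = trace/N = 334/457 = 0.7309
Expected agreement pₑ = Σ (rowᵢ·colᵢ)/N² = (144·168 + 101·110 + 132·100 + 80·79)/457² = 0.2625
κ = (pₒ − pₑ)/(1 − pₑ) = (0.7309 − 0.2625)/(1 − 0.2625) = 0.635

0.635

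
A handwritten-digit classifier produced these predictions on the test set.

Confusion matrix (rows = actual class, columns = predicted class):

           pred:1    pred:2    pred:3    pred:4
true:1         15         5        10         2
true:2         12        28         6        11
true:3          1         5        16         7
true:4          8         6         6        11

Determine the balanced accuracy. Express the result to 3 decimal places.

0.467

Balanced accuracy = mean of per-class recall.
  1: recall = 15/32 = 0.4688
  2: recall = 28/57 = 0.4912
  3: recall = 16/29 = 0.5517
  4: recall = 11/31 = 0.3548
Mean = (0.4688 + 0.4912 + 0.5517 + 0.3548) / 4 = 0.467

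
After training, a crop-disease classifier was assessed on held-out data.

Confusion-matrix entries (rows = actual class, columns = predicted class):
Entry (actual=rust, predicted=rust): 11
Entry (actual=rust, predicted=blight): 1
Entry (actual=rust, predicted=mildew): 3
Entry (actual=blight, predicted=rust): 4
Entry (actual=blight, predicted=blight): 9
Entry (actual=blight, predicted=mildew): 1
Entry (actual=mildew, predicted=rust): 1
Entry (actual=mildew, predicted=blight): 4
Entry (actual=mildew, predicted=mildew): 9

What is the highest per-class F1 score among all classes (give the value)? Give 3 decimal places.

Per-class F1 score (2·TP/(2·TP+FP+FN)):
  rust: TP=11, FP=4+1=5, FN=1+3=4 → 22/31 = 0.7097
  blight: TP=9, FP=1+4=5, FN=4+1=5 → 18/28 = 0.6429
  mildew: TP=9, FP=3+1=4, FN=1+4=5 → 18/27 = 0.6667
Highest is class 'rust' with F1 score = 0.710.

0.710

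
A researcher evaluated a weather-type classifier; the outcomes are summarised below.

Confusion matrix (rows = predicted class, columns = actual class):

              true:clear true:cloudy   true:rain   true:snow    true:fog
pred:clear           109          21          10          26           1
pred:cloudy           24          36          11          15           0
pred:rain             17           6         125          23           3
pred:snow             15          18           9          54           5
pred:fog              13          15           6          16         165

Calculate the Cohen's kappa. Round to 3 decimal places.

0.566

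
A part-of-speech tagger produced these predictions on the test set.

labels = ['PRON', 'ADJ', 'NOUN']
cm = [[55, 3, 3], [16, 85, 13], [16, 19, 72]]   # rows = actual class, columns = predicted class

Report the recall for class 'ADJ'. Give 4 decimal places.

0.7456

Treat 'ADJ' as positive and all other classes as negative.
recall = TP/(TP+FN).
ADJ: TP=85, FN=16+13=29 → 85/114 = 0.74561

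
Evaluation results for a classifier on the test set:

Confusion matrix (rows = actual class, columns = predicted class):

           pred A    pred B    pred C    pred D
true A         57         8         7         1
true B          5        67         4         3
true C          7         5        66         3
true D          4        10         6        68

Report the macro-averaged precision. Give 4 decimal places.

Per-class precision (TP/(TP+FP)):
  A: TP=57, FP=5+7+4=16 → 57/73 = 0.78082
  B: TP=67, FP=8+5+10=23 → 67/90 = 0.74444
  C: TP=66, FP=7+4+6=17 → 66/83 = 0.79518
  D: TP=68, FP=1+3+3=7 → 68/75 = 0.90667
Macro-precision = mean = (0.78082 + 0.74444 + 0.79518 + 0.90667) / 4 = 0.8068

0.8068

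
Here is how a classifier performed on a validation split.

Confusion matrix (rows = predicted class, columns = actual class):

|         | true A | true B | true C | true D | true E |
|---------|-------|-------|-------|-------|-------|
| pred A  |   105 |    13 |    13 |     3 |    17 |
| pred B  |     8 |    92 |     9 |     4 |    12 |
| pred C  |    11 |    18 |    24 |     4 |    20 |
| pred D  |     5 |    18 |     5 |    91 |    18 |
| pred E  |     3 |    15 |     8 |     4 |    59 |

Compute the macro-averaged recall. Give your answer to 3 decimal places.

0.624

Per-class recall (TP/(TP+FN)):
  A: TP=105, FN=8+11+5+3=27 → 105/132 = 0.7955
  B: TP=92, FN=13+18+18+15=64 → 92/156 = 0.5897
  C: TP=24, FN=13+9+5+8=35 → 24/59 = 0.4068
  D: TP=91, FN=3+4+4+4=15 → 91/106 = 0.8585
  E: TP=59, FN=17+12+20+18=67 → 59/126 = 0.4683
Macro-recall = mean = (0.7955 + 0.5897 + 0.4068 + 0.8585 + 0.4683) / 5 = 0.624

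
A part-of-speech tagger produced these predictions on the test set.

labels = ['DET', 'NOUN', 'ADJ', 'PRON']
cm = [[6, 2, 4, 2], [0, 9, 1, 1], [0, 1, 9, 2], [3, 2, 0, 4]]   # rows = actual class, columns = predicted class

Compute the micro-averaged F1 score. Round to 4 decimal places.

Micro-averaging pools counts across classes: ΣTP=28, ΣFP=18, ΣFN=18.
Micro-F1 score = 2·TP/(2·TP+FP+FN) on pooled counts = 0.6087 (equals overall accuracy in single-label multiclass).

0.6087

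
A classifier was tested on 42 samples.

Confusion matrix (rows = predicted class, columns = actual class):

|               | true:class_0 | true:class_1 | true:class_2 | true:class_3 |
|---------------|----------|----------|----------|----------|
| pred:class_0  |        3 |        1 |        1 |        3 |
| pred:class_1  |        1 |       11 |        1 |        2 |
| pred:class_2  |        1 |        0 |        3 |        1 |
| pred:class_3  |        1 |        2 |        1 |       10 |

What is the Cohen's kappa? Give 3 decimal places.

Observed agreement pₒ = trace/N = 27/42 = 0.6429
Expected agreement pₑ = Σ (rowᵢ·colᵢ)/N² = (6·8 + 14·15 + 6·5 + 16·14)/42² = 0.2902
κ = (pₒ − pₑ)/(1 − pₑ) = (0.6429 − 0.2902)/(1 − 0.2902) = 0.497

0.497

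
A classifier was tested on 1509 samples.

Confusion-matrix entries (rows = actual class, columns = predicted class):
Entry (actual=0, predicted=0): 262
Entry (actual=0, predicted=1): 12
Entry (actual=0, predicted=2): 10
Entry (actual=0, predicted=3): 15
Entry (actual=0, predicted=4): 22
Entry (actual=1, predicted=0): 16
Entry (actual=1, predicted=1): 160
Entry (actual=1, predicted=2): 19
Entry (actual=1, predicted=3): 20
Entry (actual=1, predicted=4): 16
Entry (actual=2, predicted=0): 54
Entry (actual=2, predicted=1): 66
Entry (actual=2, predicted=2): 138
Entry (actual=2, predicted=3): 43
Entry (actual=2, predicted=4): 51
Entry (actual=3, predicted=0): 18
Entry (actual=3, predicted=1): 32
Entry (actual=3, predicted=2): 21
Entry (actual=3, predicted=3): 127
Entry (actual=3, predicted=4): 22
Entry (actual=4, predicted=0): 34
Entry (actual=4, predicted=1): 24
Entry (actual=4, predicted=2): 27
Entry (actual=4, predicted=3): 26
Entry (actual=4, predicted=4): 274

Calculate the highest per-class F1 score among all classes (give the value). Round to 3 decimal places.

Per-class F1 score (2·TP/(2·TP+FP+FN)):
  0: TP=262, FP=16+54+18+34=122, FN=12+10+15+22=59 → 524/705 = 0.7433
  1: TP=160, FP=12+66+32+24=134, FN=16+19+20+16=71 → 320/525 = 0.6095
  2: TP=138, FP=10+19+21+27=77, FN=54+66+43+51=214 → 276/567 = 0.4868
  3: TP=127, FP=15+20+43+26=104, FN=18+32+21+22=93 → 254/451 = 0.5632
  4: TP=274, FP=22+16+51+22=111, FN=34+24+27+26=111 → 548/770 = 0.7117
Highest is class '0' with F1 score = 0.743.

0.743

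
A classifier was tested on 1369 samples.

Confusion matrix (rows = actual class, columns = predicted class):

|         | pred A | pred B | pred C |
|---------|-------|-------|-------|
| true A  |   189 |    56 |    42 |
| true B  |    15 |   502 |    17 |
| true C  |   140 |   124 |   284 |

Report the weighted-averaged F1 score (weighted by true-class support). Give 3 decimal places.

0.703

Per-class F1 score (2·TP/(2·TP+FP+FN)):
  A: TP=189, FP=15+140=155, FN=56+42=98 → 378/631 = 0.5990
  B: TP=502, FP=56+124=180, FN=15+17=32 → 1004/1216 = 0.8257
  C: TP=284, FP=42+17=59, FN=140+124=264 → 568/891 = 0.6375
Weighted-F1 score = Σ (supportᵢ/N)·F1 scoreᵢ with N=1369: (287/1369)·0.5990 + (534/1369)·0.8257 + (548/1369)·0.6375 = 0.703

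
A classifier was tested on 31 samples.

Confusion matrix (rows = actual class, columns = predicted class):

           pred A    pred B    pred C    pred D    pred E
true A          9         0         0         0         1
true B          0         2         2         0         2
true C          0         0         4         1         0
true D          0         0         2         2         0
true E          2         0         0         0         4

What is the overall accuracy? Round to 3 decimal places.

0.677

Accuracy = trace / total = (9+2+4+2+4=21) / 31 = 21/31 = 0.677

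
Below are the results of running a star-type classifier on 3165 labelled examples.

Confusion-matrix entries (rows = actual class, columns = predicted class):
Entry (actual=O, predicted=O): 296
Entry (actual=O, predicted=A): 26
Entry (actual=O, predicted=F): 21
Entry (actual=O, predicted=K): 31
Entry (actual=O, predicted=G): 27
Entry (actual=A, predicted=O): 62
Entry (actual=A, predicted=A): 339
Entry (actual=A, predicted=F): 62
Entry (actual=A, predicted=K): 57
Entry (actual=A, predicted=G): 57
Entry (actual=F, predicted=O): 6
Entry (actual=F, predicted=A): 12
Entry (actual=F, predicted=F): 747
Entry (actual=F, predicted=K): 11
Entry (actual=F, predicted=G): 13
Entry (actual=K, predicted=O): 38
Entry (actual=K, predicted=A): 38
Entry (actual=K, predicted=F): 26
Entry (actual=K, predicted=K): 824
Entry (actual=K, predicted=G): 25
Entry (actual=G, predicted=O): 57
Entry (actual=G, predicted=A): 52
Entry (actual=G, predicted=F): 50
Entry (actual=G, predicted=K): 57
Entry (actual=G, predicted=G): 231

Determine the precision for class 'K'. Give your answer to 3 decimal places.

precision = TP/(TP+FP).
K: TP=824, FP=31+57+11+57=156 → 824/980 = 0.8408

0.841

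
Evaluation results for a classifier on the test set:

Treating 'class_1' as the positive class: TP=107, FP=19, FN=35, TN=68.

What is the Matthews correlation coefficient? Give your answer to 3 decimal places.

0.522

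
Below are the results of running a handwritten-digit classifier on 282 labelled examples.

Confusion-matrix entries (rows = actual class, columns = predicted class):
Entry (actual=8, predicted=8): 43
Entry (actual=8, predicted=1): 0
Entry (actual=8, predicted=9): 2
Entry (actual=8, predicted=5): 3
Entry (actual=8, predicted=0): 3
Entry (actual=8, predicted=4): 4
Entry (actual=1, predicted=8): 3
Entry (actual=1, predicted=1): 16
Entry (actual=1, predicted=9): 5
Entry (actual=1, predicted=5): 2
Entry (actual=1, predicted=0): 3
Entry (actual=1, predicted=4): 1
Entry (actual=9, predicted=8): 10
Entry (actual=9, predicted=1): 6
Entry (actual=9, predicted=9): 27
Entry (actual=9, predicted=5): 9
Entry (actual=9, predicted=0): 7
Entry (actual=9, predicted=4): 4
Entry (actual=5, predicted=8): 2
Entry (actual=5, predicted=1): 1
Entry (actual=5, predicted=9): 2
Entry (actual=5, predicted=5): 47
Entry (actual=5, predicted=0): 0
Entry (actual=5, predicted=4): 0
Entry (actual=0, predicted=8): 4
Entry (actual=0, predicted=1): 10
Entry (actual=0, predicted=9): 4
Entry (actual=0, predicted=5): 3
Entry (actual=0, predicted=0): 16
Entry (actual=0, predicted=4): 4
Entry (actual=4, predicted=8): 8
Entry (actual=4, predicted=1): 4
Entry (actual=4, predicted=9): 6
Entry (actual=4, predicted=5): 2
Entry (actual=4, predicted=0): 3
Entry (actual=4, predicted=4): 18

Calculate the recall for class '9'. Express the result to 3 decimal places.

Take TP from the diagonal, FP from the rest of the '9' prediction marginal, FN from the rest of the '9' actual marginal.
recall = TP/(TP+FN).
9: TP=27, FN=10+6+9+7+4=36 → 27/63 = 0.4286

0.429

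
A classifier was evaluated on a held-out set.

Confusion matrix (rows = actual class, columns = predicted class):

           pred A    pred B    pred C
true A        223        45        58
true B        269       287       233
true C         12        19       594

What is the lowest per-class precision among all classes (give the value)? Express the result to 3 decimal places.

0.442

Per-class precision (TP/(TP+FP)):
  A: TP=223, FP=269+12=281 → 223/504 = 0.4425
  B: TP=287, FP=45+19=64 → 287/351 = 0.8177
  C: TP=594, FP=58+233=291 → 594/885 = 0.6712
Lowest is class 'A' with precision = 0.442.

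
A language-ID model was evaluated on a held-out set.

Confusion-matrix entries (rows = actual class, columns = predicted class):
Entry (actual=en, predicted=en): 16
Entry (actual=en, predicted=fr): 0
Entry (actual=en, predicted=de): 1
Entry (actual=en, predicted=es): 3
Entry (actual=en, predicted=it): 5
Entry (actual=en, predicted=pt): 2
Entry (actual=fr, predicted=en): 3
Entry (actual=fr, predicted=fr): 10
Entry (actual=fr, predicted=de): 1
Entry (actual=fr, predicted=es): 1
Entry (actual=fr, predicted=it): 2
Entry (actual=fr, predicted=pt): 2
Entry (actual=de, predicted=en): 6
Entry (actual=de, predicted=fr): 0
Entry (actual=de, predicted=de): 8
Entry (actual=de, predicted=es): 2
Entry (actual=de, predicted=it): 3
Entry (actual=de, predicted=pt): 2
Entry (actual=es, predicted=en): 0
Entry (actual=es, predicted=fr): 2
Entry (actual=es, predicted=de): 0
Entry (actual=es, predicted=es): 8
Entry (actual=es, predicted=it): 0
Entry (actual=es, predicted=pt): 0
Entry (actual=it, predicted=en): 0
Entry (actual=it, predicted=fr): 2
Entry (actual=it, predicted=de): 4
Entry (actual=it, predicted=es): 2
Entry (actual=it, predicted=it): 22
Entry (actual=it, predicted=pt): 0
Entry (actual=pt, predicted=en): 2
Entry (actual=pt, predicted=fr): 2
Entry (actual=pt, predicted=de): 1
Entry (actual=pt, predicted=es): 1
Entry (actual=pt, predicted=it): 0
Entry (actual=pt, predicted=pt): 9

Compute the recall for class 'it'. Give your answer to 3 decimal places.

0.733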